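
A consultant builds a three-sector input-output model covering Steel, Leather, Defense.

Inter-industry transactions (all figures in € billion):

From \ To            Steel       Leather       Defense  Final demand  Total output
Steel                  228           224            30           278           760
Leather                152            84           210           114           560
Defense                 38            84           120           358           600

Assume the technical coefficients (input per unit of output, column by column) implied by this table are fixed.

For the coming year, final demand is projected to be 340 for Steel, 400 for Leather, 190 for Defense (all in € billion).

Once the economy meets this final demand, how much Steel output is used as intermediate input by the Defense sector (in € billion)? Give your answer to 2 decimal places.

z_SD = 23.65

Technical coefficients a_ij = z_ij / X_j:
  a_SS = 228/760 = 0.30, a_LS = 152/760 = 0.20, a_DS = 38/760 = 0.05
  a_SL = 224/560 = 0.40, a_LL = 84/560 = 0.15, a_DL = 84/560 = 0.15
  a_SD = 30/600 = 0.05, a_LD = 210/600 = 0.35, a_DD = 120/600 = 0.20
I − A =
  [   0.70    -0.40    -0.05]
  [  -0.20     0.85    -0.35]
  [  -0.05    -0.15     0.80]
Cofactors of I−A, C_ij = (−1)^(i+j)·(minor ij) (rows/columns in the sector order above):
  C_11 = (0.85)(0.80) − (-0.35)(-0.15) = 0.6275
  C_12 = −[(-0.20)(0.80) − (-0.35)(-0.05)] = 0.1775
  C_13 = (-0.20)(-0.15) − (0.85)(-0.05) = 0.0725
  C_21 = −[(-0.40)(0.80) − (-0.05)(-0.15)] = 0.3275
  C_22 = (0.70)(0.80) − (-0.05)(-0.05) = 0.5575
  C_23 = −[(0.70)(-0.15) − (-0.40)(-0.05)] = 0.1250
  C_31 = (-0.40)(-0.35) − (-0.05)(0.85) = 0.1825
  C_32 = −[(0.70)(-0.35) − (-0.05)(-0.20)] = 0.2550
  C_33 = (0.70)(0.85) − (-0.40)(-0.20) = 0.5150
det(I−A) = Σ_j (I−A)_1j·C_1j = (0.70)(0.6275) + (-0.40)(0.1775) + (-0.05)(0.0725) = 0.364625
adj(I−A) = Cᵀ =
  [ 0.6275   0.3275   0.1825]
  [ 0.1775   0.5575   0.2550]
  [ 0.0725   0.1250   0.5150]
(I − A)⁻¹ = adj(I−A) / det(I−A) ≈
  [   1.7209     0.8982     0.5005]
  [   0.4868     1.5290     0.6993]
  [   0.1988     0.3428     1.4124]
First solve x = (I − A)⁻¹ d = adj(I−A)·d / det(I−A); in particular x_D = (0.0725·340 + 0.1250·400 + 0.5150·190) / 0.364625 = 172.50 / 0.364625 ≈ 473.0888.
Intermediate flow from S to D: z_SD = a_SD · x_D = 0.05 × 172.50 / 0.364625 = 8.625 / 0.364625 ≈ 23.65.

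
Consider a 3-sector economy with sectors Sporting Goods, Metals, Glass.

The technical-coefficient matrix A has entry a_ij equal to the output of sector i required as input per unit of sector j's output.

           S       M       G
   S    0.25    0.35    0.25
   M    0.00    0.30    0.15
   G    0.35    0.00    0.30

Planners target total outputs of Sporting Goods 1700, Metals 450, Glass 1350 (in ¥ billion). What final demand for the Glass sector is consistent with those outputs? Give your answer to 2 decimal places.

I − A =
  [   0.75    -0.35    -0.25]
  [   0.00     0.70    -0.15]
  [  -0.35     0.00     0.70]
d = (I − A) x:
  d_S = (+0.75)·1700 + (-0.35)·450 + (-0.25)·1350 = 780.00
  d_M = (+0.00)·1700 + (+0.70)·450 + (-0.15)·1350 = 112.50
  d_G = (-0.35)·1700 + (+0.00)·450 + (+0.70)·1350 = 350.00

d_G = 350.00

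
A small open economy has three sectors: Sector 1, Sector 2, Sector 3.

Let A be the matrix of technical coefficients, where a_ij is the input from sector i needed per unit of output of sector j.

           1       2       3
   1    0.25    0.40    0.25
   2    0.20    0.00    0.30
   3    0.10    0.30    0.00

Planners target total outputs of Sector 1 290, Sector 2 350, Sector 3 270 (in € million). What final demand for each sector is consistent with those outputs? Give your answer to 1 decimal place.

d_1 = 10.0, d_2 = 211.0, d_3 = 136.0

I − A =
  [   0.75    -0.40    -0.25]
  [  -0.20     1.00    -0.30]
  [  -0.10    -0.30     1.00]
d = (I − A) x:
  d_1 = (+0.75)·290 + (-0.40)·350 + (-0.25)·270 = 10.0
  d_2 = (-0.20)·290 + (+1.00)·350 + (-0.30)·270 = 211.0
  d_3 = (-0.10)·290 + (-0.30)·350 + (+1.00)·270 = 136.0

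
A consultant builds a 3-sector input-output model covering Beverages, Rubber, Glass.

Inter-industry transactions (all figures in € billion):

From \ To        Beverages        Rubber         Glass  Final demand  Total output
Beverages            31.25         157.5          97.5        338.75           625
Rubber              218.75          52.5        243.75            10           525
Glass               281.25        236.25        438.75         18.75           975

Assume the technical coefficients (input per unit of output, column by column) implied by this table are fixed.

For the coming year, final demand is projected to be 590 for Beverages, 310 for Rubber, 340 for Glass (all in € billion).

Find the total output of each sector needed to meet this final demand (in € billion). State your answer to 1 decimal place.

x_B = 1608.7, x_R = 1950.7, x_G = 3530.4

Technical coefficients a_ij = z_ij / X_j:
  a_BB = 31.25/625 = 0.05, a_RB = 218.75/625 = 0.35, a_GB = 281.25/625 = 0.45
  a_BR = 157.5/525 = 0.30, a_RR = 52.5/525 = 0.10, a_GR = 236.25/525 = 0.45
  a_BG = 97.5/975 = 0.10, a_RG = 243.75/975 = 0.25, a_GG = 438.75/975 = 0.45
I − A =
  [   0.95    -0.30    -0.10]
  [  -0.35     0.90    -0.25]
  [  -0.45    -0.45     0.55]
Cofactors of I−A, C_ij = (−1)^(i+j)·(minor ij) (rows/columns in the sector order above):
  C_11 = (0.90)(0.55) − (-0.25)(-0.45) = 0.3825
  C_12 = −[(-0.35)(0.55) − (-0.25)(-0.45)] = 0.3050
  C_13 = (-0.35)(-0.45) − (0.90)(-0.45) = 0.5625
  C_21 = −[(-0.30)(0.55) − (-0.10)(-0.45)] = 0.2100
  C_22 = (0.95)(0.55) − (-0.10)(-0.45) = 0.4775
  C_23 = −[(0.95)(-0.45) − (-0.30)(-0.45)] = 0.5625
  C_31 = (-0.30)(-0.25) − (-0.10)(0.90) = 0.1650
  C_32 = −[(0.95)(-0.25) − (-0.10)(-0.35)] = 0.2725
  C_33 = (0.95)(0.90) − (-0.30)(-0.35) = 0.7500
det(I−A) = Σ_j (I−A)_1j·C_1j = (0.95)(0.3825) + (-0.30)(0.3050) + (-0.10)(0.5625) = 0.215625
adj(I−A) = Cᵀ =
  [ 0.3825   0.2100   0.1650]
  [ 0.3050   0.4775   0.2725]
  [ 0.5625   0.5625   0.7500]
(I − A)⁻¹ = adj(I−A) / det(I−A) ≈
  [   1.7739     0.9739     0.7652]
  [   1.4145     2.2145     1.2638]
  [   2.6087     2.6087     3.4783]
x = (I − A)⁻¹ d = adj(I−A)·d / det(I−A), with det(I−A) = 0.215625:
  x_B = (0.3825·590 + 0.2100·310 + 0.1650·340) / 0.215625 = 346.875 / 0.215625 ≈ 1608.7
  x_R = (0.3050·590 + 0.4775·310 + 0.2725·340) / 0.215625 = 420.625 / 0.215625 ≈ 1950.7
  x_G = (0.5625·590 + 0.5625·310 + 0.7500·340) / 0.215625 = 761.25 / 0.215625 ≈ 3530.4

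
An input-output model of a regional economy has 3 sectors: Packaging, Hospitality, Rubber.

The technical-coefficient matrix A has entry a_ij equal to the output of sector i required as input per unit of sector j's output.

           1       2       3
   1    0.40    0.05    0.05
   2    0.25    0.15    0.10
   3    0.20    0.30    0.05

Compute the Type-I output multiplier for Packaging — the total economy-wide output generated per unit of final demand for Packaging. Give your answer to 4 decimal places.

m_1 = 2.9000

I − A =
  [   0.60    -0.05    -0.05]
  [  -0.25     0.85    -0.10]
  [  -0.20    -0.30     0.95]
Cofactors of I−A, C_ij = (−1)^(i+j)·(minor ij) (rows/columns in the sector order above):
  C_11 = (0.85)(0.95) − (-0.10)(-0.30) = 0.7775
  C_12 = −[(-0.25)(0.95) − (-0.10)(-0.20)] = 0.2575
  C_13 = (-0.25)(-0.30) − (0.85)(-0.20) = 0.2450
  C_21 = −[(-0.05)(0.95) − (-0.05)(-0.30)] = 0.0625
  C_22 = (0.60)(0.95) − (-0.05)(-0.20) = 0.5600
  C_23 = −[(0.60)(-0.30) − (-0.05)(-0.20)] = 0.1900
  C_31 = (-0.05)(-0.10) − (-0.05)(0.85) = 0.0475
  C_32 = −[(0.60)(-0.10) − (-0.05)(-0.25)] = 0.0725
  C_33 = (0.60)(0.85) − (-0.05)(-0.25) = 0.4975
det(I−A) = Σ_j (I−A)_1j·C_1j = (0.60)(0.7775) + (-0.05)(0.2575) + (-0.05)(0.2450) = 0.441375
adj(I−A) = Cᵀ =
  [ 0.7775   0.0625   0.0475]
  [ 0.2575   0.5600   0.0725]
  [ 0.2450   0.1900   0.4975]
(I − A)⁻¹ = adj(I−A) / det(I−A) ≈
  [   1.76154     0.14160     0.10762]
  [   0.58340     1.26876     0.16426]
  [   0.55508     0.43047     1.12716]
The output multiplier for sector j is the column-j sum of the Leontief inverse (I − A)⁻¹ = adj(I−A) / det(I−A).
Column 1 of adj(I−A): (0.7775, 0.2575, 0.2450); det(I−A) = 0.441375.
m_1 = (0.7775 + 0.2575 + 0.2450) / 0.441375 = 1.28 / 0.441375 ≈ 2.9000.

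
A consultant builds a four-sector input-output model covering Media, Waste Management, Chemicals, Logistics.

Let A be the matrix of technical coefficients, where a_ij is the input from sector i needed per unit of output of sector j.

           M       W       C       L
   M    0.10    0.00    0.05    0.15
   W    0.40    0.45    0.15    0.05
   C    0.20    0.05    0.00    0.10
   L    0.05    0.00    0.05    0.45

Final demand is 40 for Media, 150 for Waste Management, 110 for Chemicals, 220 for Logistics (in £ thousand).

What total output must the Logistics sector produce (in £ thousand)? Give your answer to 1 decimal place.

x_L = 429.9

I − A =
  [   0.90     0.00    -0.05    -0.15]
  [  -0.40     0.55    -0.15    -0.05]
  [  -0.20    -0.05     1.00    -0.10]
  [  -0.05     0.00    -0.05     0.55]
Compute the cofactors C_ij = (−1)^(i+j)·(3×3 minor ij) of I−A; the adjugate is their transpose:
adj(I−A) = Cᵀ =
  [ 0.295500   0.001750   0.019250   0.084250]
  [ 0.238250   0.475750   0.089500   0.124500]
  [ 0.074375   0.024375   0.268125   0.071250]
  [ 0.033625   0.002375   0.026125   0.481750]
det(I−A) = Σ_j (I−A)_1j·C_1j = (0.90)(0.295500) + (0.00)(0.238250) + (-0.05)(0.074375) + (-0.15)(0.033625) = 0.2571875
(I − A)⁻¹ = adj(I−A) / det(I−A) ≈
  [   1.1490     0.0068     0.0748     0.3276]
  [   0.9264     1.8498     0.3480     0.4841]
  [   0.2892     0.0948     1.0425     0.2770]
  [   0.1307     0.0092     0.1016     1.8731]
x = (I − A)⁻¹ d = adj(I−A)·d / det(I−A), with det(I−A) = 0.2571875:
  x_M = (0.295500·40 + 0.001750·150 + 0.019250·110 + 0.084250·220) / 0.2571875 = 32.735 / 0.2571875 ≈ 127.3
  x_W = (0.238250·40 + 0.475750·150 + 0.089500·110 + 0.124500·220) / 0.2571875 = 118.1275 / 0.2571875 ≈ 459.3
  x_C = (0.074375·40 + 0.024375·150 + 0.268125·110 + 0.071250·220) / 0.2571875 = 51.80 / 0.2571875 ≈ 201.4
  x_L = (0.033625·40 + 0.002375·150 + 0.026125·110 + 0.481750·220) / 0.2571875 = 110.56 / 0.2571875 ≈ 429.9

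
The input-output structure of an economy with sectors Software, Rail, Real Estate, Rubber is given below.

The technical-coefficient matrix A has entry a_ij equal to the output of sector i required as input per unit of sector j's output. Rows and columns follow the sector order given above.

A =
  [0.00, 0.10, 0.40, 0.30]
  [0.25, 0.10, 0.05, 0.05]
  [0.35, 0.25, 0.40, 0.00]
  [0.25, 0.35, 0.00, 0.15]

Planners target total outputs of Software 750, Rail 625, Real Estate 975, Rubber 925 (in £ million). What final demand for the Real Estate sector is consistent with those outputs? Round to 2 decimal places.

d_3 = 166.25

I − A =
  [   1.00    -0.10    -0.40    -0.30]
  [  -0.25     0.90    -0.05    -0.05]
  [  -0.35    -0.25     0.60     0.00]
  [  -0.25    -0.35     0.00     0.85]
d = (I − A) x:
  d_1 = (+1.00)·750 + (-0.10)·625 + (-0.40)·975 + (-0.30)·925 = 20.00
  d_2 = (-0.25)·750 + (+0.90)·625 + (-0.05)·975 + (-0.05)·925 = 280.00
  d_3 = (-0.35)·750 + (-0.25)·625 + (+0.60)·975 + (+0.00)·925 = 166.25
  d_4 = (-0.25)·750 + (-0.35)·625 + (+0.00)·975 + (+0.85)·925 = 380.00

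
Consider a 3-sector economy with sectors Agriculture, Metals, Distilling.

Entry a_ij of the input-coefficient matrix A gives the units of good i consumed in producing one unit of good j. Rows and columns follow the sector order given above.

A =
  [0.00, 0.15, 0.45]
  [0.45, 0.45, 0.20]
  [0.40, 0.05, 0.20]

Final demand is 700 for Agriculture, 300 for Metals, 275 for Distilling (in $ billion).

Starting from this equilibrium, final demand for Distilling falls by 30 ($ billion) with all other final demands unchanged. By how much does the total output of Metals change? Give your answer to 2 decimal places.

Δx_M = -47.38

I − A =
  [   1.00    -0.15    -0.45]
  [  -0.45     0.55    -0.20]
  [  -0.40    -0.05     0.80]
Cofactors of I−A, C_ij = (−1)^(i+j)·(minor ij) (rows/columns in the sector order above):
  C_11 = (0.55)(0.80) − (-0.20)(-0.05) = 0.4300
  C_12 = −[(-0.45)(0.80) − (-0.20)(-0.40)] = 0.4400
  C_13 = (-0.45)(-0.05) − (0.55)(-0.40) = 0.2425
  C_21 = −[(-0.15)(0.80) − (-0.45)(-0.05)] = 0.1425
  C_22 = (1.00)(0.80) − (-0.45)(-0.40) = 0.6200
  C_23 = −[(1.00)(-0.05) − (-0.15)(-0.40)] = 0.1100
  C_31 = (-0.15)(-0.20) − (-0.45)(0.55) = 0.2775
  C_32 = −[(1.00)(-0.20) − (-0.45)(-0.45)] = 0.4025
  C_33 = (1.00)(0.55) − (-0.15)(-0.45) = 0.4825
det(I−A) = Σ_j (I−A)_1j·C_1j = (1.00)(0.4300) + (-0.15)(0.4400) + (-0.45)(0.2425) = 0.254875
adj(I−A) = Cᵀ =
  [ 0.4300   0.1425   0.2775]
  [ 0.4400   0.6200   0.4025]
  [ 0.2425   0.1100   0.4825]
(I − A)⁻¹ = adj(I−A) / det(I−A) ≈
  [   1.6871     0.5591     1.0888]
  [   1.7263     2.4326     1.5792]
  [   0.9514     0.4316     1.8931]
Δx = (I − A)⁻¹ Δd with Δd having -30 in the Distilling component and 0 elsewhere.
So Δx_M = L_MD · (-30), where L_MD = adj(I−A)_MD / det(I−A) = 0.4025 / 0.254875.
Δx_M = 0.4025 × (-30) / 0.254875 = -12.075 / 0.254875 ≈ -47.38.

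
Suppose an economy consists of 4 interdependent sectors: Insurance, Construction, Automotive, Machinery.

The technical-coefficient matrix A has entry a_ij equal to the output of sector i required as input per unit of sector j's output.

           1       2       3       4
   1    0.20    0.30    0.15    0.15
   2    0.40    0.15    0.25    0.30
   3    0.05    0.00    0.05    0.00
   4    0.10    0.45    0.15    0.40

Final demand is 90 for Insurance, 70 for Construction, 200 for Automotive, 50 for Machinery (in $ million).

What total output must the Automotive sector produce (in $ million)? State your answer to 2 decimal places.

I − A =
  [   0.80    -0.30    -0.15    -0.15]
  [  -0.40     0.85    -0.25    -0.30]
  [  -0.05     0.00     0.95     0.00]
  [  -0.10    -0.45    -0.15     0.60]
Compute the cofactors C_ij = (−1)^(i+j)·(3×3 minor ij) of I−A; the adjugate is their transpose:
adj(I−A) = Cᵀ =
  [ 0.356250   0.235125   0.150750   0.206625]
  [ 0.266250   0.436125   0.201750   0.284625]
  [ 0.018750   0.012375   0.179250   0.010875]
  [ 0.263750   0.369375   0.221250   0.521875]
det(I−A) = Σ_j (I−A)_1j·C_1j = (0.80)(0.356250) + (-0.30)(0.266250) + (-0.15)(0.018750) + (-0.15)(0.263750) = 0.16275
(I − A)⁻¹ = adj(I−A) / det(I−A) ≈
  [   2.1889     1.4447     0.9263     1.2696]
  [   1.6359     2.6797     1.2396     1.7488]
  [   0.1152     0.0760     1.1014     0.0668]
  [   1.6206     2.2696     1.3594     3.2066]
x = (I − A)⁻¹ d = adj(I−A)·d / det(I−A), with det(I−A) = 0.16275:
  x_1 = (0.356250·90 + 0.235125·70 + 0.150750·200 + 0.206625·50) / 0.16275 = 89.0025 / 0.16275 ≈ 546.87
  x_2 = (0.266250·90 + 0.436125·70 + 0.201750·200 + 0.284625·50) / 0.16275 = 109.0725 / 0.16275 ≈ 670.18
  x_3 = (0.018750·90 + 0.012375·70 + 0.179250·200 + 0.010875·50) / 0.16275 = 38.9475 / 0.16275 ≈ 239.31
  x_4 = (0.263750·90 + 0.369375·70 + 0.221250·200 + 0.521875·50) / 0.16275 = 119.9375 / 0.16275 ≈ 736.94

x_3 = 239.31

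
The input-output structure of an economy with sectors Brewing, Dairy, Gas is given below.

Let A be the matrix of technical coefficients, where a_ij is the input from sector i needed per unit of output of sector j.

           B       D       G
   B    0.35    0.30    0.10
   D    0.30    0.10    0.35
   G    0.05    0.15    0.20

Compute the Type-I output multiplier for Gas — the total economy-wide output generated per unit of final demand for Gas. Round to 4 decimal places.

I − A =
  [   0.65    -0.30    -0.10]
  [  -0.30     0.90    -0.35]
  [  -0.05    -0.15     0.80]
Cofactors of I−A, C_ij = (−1)^(i+j)·(minor ij) (rows/columns in the sector order above):
  C_11 = (0.90)(0.80) − (-0.35)(-0.15) = 0.6675
  C_12 = −[(-0.30)(0.80) − (-0.35)(-0.05)] = 0.2575
  C_13 = (-0.30)(-0.15) − (0.90)(-0.05) = 0.0900
  C_21 = −[(-0.30)(0.80) − (-0.10)(-0.15)] = 0.2550
  C_22 = (0.65)(0.80) − (-0.10)(-0.05) = 0.5150
  C_23 = −[(0.65)(-0.15) − (-0.30)(-0.05)] = 0.1125
  C_31 = (-0.30)(-0.35) − (-0.10)(0.90) = 0.1950
  C_32 = −[(0.65)(-0.35) − (-0.10)(-0.30)] = 0.2575
  C_33 = (0.65)(0.90) − (-0.30)(-0.30) = 0.4950
det(I−A) = Σ_j (I−A)_1j·C_1j = (0.65)(0.6675) + (-0.30)(0.2575) + (-0.10)(0.0900) = 0.347625
adj(I−A) = Cᵀ =
  [ 0.6675   0.2550   0.1950]
  [ 0.2575   0.5150   0.2575]
  [ 0.0900   0.1125   0.4950]
(I − A)⁻¹ = adj(I−A) / det(I−A) ≈
  [   1.92017     0.73355     0.56095]
  [   0.74074     1.48148     0.74074]
  [   0.25890     0.32362     1.42395]
The output multiplier for sector j is the column-j sum of the Leontief inverse (I − A)⁻¹ = adj(I−A) / det(I−A).
Column G of adj(I−A): (0.1950, 0.2575, 0.4950); det(I−A) = 0.347625.
m_G = (0.1950 + 0.2575 + 0.4950) / 0.347625 = 0.9475 / 0.347625 ≈ 2.7256.

m_G = 2.7256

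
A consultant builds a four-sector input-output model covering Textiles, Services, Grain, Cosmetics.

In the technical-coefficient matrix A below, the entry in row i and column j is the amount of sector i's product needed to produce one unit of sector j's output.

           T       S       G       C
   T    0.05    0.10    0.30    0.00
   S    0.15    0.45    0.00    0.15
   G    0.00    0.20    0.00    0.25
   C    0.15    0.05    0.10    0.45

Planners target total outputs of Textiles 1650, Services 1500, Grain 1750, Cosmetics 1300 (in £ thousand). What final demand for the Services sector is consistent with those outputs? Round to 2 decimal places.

d_S = 382.50

I − A =
  [   0.95    -0.10    -0.30     0.00]
  [  -0.15     0.55     0.00    -0.15]
  [   0.00    -0.20     1.00    -0.25]
  [  -0.15    -0.05    -0.10     0.55]
d = (I − A) x:
  d_T = (+0.95)·1650 + (-0.10)·1500 + (-0.30)·1750 + (+0.00)·1300 = 892.50
  d_S = (-0.15)·1650 + (+0.55)·1500 + (+0.00)·1750 + (-0.15)·1300 = 382.50
  d_G = (+0.00)·1650 + (-0.20)·1500 + (+1.00)·1750 + (-0.25)·1300 = 1125.00
  d_C = (-0.15)·1650 + (-0.05)·1500 + (-0.10)·1750 + (+0.55)·1300 = 217.50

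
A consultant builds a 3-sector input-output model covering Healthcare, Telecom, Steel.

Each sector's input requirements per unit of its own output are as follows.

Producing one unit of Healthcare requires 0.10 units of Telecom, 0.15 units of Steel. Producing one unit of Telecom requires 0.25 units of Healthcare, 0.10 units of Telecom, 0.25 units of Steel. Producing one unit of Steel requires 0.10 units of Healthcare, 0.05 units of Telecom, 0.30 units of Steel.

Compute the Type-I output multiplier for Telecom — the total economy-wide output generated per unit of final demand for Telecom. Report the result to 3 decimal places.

m_T = 2.014

I − A =
  [   1.00    -0.25    -0.10]
  [  -0.10     0.90    -0.05]
  [  -0.15    -0.25     0.70]
Cofactors of I−A, C_ij = (−1)^(i+j)·(minor ij) (rows/columns in the sector order above):
  C_11 = (0.90)(0.70) − (-0.05)(-0.25) = 0.6175
  C_12 = −[(-0.10)(0.70) − (-0.05)(-0.15)] = 0.0775
  C_13 = (-0.10)(-0.25) − (0.90)(-0.15) = 0.1600
  C_21 = −[(-0.25)(0.70) − (-0.10)(-0.25)] = 0.2000
  C_22 = (1.00)(0.70) − (-0.10)(-0.15) = 0.6850
  C_23 = −[(1.00)(-0.25) − (-0.25)(-0.15)] = 0.2875
  C_31 = (-0.25)(-0.05) − (-0.10)(0.90) = 0.1025
  C_32 = −[(1.00)(-0.05) − (-0.10)(-0.10)] = 0.0600
  C_33 = (1.00)(0.90) − (-0.25)(-0.10) = 0.8750
det(I−A) = Σ_j (I−A)_1j·C_1j = (1.00)(0.6175) + (-0.25)(0.0775) + (-0.10)(0.1600) = 0.582125
adj(I−A) = Cᵀ =
  [ 0.6175   0.2000   0.1025]
  [ 0.0775   0.6850   0.0600]
  [ 0.1600   0.2875   0.8750]
(I − A)⁻¹ = adj(I−A) / det(I−A) ≈
  [   1.0608     0.3436     0.1761]
  [   0.1331     1.1767     0.1031]
  [   0.2749     0.4939     1.5031]
The output multiplier for sector j is the column-j sum of the Leontief inverse (I − A)⁻¹ = adj(I−A) / det(I−A).
Column T of adj(I−A): (0.2000, 0.6850, 0.2875); det(I−A) = 0.582125.
m_T = (0.2000 + 0.6850 + 0.2875) / 0.582125 = 1.1725 / 0.582125 ≈ 2.014.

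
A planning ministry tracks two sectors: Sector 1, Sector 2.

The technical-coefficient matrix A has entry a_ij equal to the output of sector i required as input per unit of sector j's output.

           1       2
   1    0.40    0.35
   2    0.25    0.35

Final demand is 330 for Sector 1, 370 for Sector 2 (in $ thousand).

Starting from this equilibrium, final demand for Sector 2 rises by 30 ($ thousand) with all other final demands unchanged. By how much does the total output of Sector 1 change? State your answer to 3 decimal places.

I − A =
  [   0.60    -0.35]
  [  -0.25     0.65]
det(I−A) = (0.60)(0.65) − (-0.35)(-0.25) = 0.3025
adj(I−A) = [[0.65, 0.35], [0.25, 0.60]]
(I − A)⁻¹ = adj(I−A) / det(I−A) ≈
  [   2.1488     1.1570]
  [   0.8264     1.9835]
Δx = (I − A)⁻¹ Δd with Δd having +30 in the Sector 2 component and 0 elsewhere.
So Δx_1 = L_12 · (+30), where L_12 = adj(I−A)_12 / det(I−A) = 0.35 / 0.3025.
Δx_1 = 0.35 × (+30) / 0.3025 = 10.50 / 0.3025 ≈ 34.711.

Δx_1 = 34.711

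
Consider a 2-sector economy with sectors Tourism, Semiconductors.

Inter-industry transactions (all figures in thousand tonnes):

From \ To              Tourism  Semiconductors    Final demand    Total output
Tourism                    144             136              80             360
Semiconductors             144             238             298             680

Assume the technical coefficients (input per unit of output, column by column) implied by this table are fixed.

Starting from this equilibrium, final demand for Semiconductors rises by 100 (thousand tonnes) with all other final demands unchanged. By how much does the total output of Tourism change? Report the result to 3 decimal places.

Technical coefficients a_ij = z_ij / X_j:
  a_11 = 144/360 = 0.40, a_21 = 144/360 = 0.40
  a_12 = 136/680 = 0.20, a_22 = 238/680 = 0.35
I − A =
  [   0.60    -0.20]
  [  -0.40     0.65]
det(I−A) = (0.60)(0.65) − (-0.20)(-0.40) = 0.3100
adj(I−A) = [[0.65, 0.20], [0.40, 0.60]]
(I − A)⁻¹ = adj(I−A) / det(I−A) ≈
  [   2.0968     0.6452]
  [   1.2903     1.9355]
Δx = (I − A)⁻¹ Δd with Δd having +100 in the Semiconductors component and 0 elsewhere.
So Δx_1 = L_12 · (+100), where L_12 = adj(I−A)_12 / det(I−A) = 0.20 / 0.3100.
Δx_1 = 0.20 × (+100) / 0.3100 = 20.00 / 0.3100 ≈ 64.516.

Δx_1 = 64.516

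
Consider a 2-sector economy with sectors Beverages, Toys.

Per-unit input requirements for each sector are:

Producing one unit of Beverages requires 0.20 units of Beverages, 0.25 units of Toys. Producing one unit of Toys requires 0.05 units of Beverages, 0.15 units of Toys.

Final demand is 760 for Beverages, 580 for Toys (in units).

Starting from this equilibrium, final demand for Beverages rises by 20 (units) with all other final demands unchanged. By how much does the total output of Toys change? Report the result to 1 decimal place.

I − A =
  [   0.80    -0.05]
  [  -0.25     0.85]
det(I−A) = (0.80)(0.85) − (-0.05)(-0.25) = 0.6675
adj(I−A) = [[0.85, 0.05], [0.25, 0.80]]
(I − A)⁻¹ = adj(I−A) / det(I−A) ≈
  [   1.2734     0.0749]
  [   0.3745     1.1985]
Δx = (I − A)⁻¹ Δd with Δd having +20 in the Beverages component and 0 elsewhere.
So Δx_2 = L_21 · (+20), where L_21 = adj(I−A)_21 / det(I−A) = 0.25 / 0.6675.
Δx_2 = 0.25 × (+20) / 0.6675 = 5.00 / 0.6675 ≈ 7.5.

Δx_2 = 7.5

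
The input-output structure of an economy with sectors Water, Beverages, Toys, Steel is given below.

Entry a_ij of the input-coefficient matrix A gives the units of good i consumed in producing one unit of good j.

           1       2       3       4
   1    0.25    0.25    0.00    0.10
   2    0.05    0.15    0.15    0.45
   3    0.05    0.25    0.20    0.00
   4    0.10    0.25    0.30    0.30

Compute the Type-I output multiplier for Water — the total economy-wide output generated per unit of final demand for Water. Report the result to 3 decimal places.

m_1 = 2.491

I − A =
  [   0.75    -0.25     0.00    -0.10]
  [  -0.05     0.85    -0.15    -0.45]
  [  -0.05    -0.25     0.80     0.00]
  [  -0.10    -0.25    -0.30     0.70]
Compute the cofactors C_ij = (−1)^(i+j)·(3×3 minor ij) of I−A; the adjugate is their transpose:
adj(I−A) = Cᵀ =
  [ 0.326000   0.167500   0.089250   0.154250]
  [ 0.076000   0.410500   0.180000   0.274750]
  [ 0.044125   0.138750   0.332125   0.095500]
  [ 0.092625   0.230000   0.219375   0.470000]
det(I−A) = Σ_j (I−A)_1j·C_1j = (0.75)(0.326000) + (-0.25)(0.076000) + (0.00)(0.044125) + (-0.10)(0.092625) = 0.2162375
(I − A)⁻¹ = adj(I−A) / det(I−A) ≈
  [   1.5076     0.7746     0.4127     0.7133]
  [   0.3515     1.8984     0.8324     1.2706]
  [   0.2041     0.6417     1.5359     0.4416]
  [   0.4283     1.0636     1.0145     2.1735]
The output multiplier for sector j is the column-j sum of the Leontief inverse (I − A)⁻¹ = adj(I−A) / det(I−A).
Column 1 of adj(I−A): (0.326000, 0.076000, 0.044125, 0.092625); det(I−A) = 0.2162375.
m_1 = (0.326000 + 0.076000 + 0.044125 + 0.092625) / 0.2162375 = 0.53875 / 0.2162375 ≈ 2.491.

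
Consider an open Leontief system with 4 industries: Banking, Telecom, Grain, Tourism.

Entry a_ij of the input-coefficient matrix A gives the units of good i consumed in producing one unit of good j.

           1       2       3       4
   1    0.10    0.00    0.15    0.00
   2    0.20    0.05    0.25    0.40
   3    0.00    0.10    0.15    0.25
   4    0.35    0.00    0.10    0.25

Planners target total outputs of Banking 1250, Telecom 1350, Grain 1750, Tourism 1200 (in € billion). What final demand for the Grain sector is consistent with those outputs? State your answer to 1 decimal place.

d_3 = 1052.5

I − A =
  [   0.90     0.00    -0.15     0.00]
  [  -0.20     0.95    -0.25    -0.40]
  [   0.00    -0.10     0.85    -0.25]
  [  -0.35     0.00    -0.10     0.75]
d = (I − A) x:
  d_1 = (+0.90)·1250 + (+0.00)·1350 + (-0.15)·1750 + (+0.00)·1200 = 862.5
  d_2 = (-0.20)·1250 + (+0.95)·1350 + (-0.25)·1750 + (-0.40)·1200 = 115.0
  d_3 = (+0.00)·1250 + (-0.10)·1350 + (+0.85)·1750 + (-0.25)·1200 = 1052.5
  d_4 = (-0.35)·1250 + (+0.00)·1350 + (-0.10)·1750 + (+0.75)·1200 = 287.5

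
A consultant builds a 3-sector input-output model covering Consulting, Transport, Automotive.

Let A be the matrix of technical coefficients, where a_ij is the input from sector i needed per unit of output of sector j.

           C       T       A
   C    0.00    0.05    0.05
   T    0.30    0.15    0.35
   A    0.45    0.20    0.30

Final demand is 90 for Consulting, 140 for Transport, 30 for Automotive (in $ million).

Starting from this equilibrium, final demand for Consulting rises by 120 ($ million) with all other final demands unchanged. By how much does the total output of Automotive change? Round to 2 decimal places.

I − A =
  [   1.00    -0.05    -0.05]
  [  -0.30     0.85    -0.35]
  [  -0.45    -0.20     0.70]
Cofactors of I−A, C_ij = (−1)^(i+j)·(minor ij) (rows/columns in the sector order above):
  C_11 = (0.85)(0.70) − (-0.35)(-0.20) = 0.5250
  C_12 = −[(-0.30)(0.70) − (-0.35)(-0.45)] = 0.3675
  C_13 = (-0.30)(-0.20) − (0.85)(-0.45) = 0.4425
  C_21 = −[(-0.05)(0.70) − (-0.05)(-0.20)] = 0.0450
  C_22 = (1.00)(0.70) − (-0.05)(-0.45) = 0.6775
  C_23 = −[(1.00)(-0.20) − (-0.05)(-0.45)] = 0.2225
  C_31 = (-0.05)(-0.35) − (-0.05)(0.85) = 0.0600
  C_32 = −[(1.00)(-0.35) − (-0.05)(-0.30)] = 0.3650
  C_33 = (1.00)(0.85) − (-0.05)(-0.30) = 0.8350
det(I−A) = Σ_j (I−A)_1j·C_1j = (1.00)(0.5250) + (-0.05)(0.3675) + (-0.05)(0.4425) = 0.4845
adj(I−A) = Cᵀ =
  [ 0.5250   0.0450   0.0600]
  [ 0.3675   0.6775   0.3650]
  [ 0.4425   0.2225   0.8350]
(I − A)⁻¹ = adj(I−A) / det(I−A) ≈
  [   1.0836     0.0929     0.1238]
  [   0.7585     1.3983     0.7534]
  [   0.9133     0.4592     1.7234]
Δx = (I − A)⁻¹ Δd with Δd having +120 in the Consulting component and 0 elsewhere.
So Δx_A = L_AC · (+120), where L_AC = adj(I−A)_AC / det(I−A) = 0.4425 / 0.4845.
Δx_A = 0.4425 × (+120) / 0.4845 = 53.10 / 0.4845 ≈ 109.60.

Δx_A = 109.60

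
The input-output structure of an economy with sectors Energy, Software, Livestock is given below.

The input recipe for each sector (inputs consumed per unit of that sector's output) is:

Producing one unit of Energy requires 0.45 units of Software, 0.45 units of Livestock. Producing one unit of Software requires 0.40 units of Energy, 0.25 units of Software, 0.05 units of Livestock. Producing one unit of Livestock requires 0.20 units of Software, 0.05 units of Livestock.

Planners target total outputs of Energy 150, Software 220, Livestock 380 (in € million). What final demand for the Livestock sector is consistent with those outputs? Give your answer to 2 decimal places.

d_L = 282.50

I − A =
  [   1.00    -0.40     0.00]
  [  -0.45     0.75    -0.20]
  [  -0.45    -0.05     0.95]
d = (I − A) x:
  d_E = (+1.00)·150 + (-0.40)·220 + (+0.00)·380 = 62.00
  d_S = (-0.45)·150 + (+0.75)·220 + (-0.20)·380 = 21.50
  d_L = (-0.45)·150 + (-0.05)·220 + (+0.95)·380 = 282.50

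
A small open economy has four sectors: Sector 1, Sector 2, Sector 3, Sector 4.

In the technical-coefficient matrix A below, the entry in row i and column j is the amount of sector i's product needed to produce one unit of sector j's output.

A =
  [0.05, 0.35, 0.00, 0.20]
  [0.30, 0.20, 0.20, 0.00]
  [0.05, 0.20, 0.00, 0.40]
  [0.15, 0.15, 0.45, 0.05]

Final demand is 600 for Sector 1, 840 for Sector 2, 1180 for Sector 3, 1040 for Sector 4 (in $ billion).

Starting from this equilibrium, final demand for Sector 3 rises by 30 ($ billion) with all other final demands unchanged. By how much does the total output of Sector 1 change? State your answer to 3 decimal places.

I − A =
  [   0.95    -0.35     0.00    -0.20]
  [  -0.30     0.80    -0.20     0.00]
  [  -0.05    -0.20     1.00    -0.40]
  [  -0.15    -0.15    -0.45     0.95]
Compute the cofactors C_ij = (−1)^(i+j)·(3×3 minor ij) of I−A; the adjugate is their transpose:
adj(I−A) = Cᵀ =
  [ 0.566000   0.317500   0.144500   0.180000]
  [ 0.252500   0.697000   0.201500   0.138000]
  [ 0.161000   0.270625   0.589250   0.282000]
  [ 0.205500   0.288375   0.333750   0.613500]
det(I−A) = Σ_j (I−A)_1j·C_1j = (0.95)(0.566000) + (-0.35)(0.252500) + (0.00)(0.161000) + (-0.20)(0.205500) = 0.408225
(I − A)⁻¹ = adj(I−A) / det(I−A) ≈
  [   1.3865     0.7778     0.3540     0.4409]
  [   0.6185     1.7074     0.4936     0.3380]
  [   0.3944     0.6629     1.4434     0.6908]
  [   0.5034     0.7064     0.8176     1.5028]
Δx = (I − A)⁻¹ Δd with Δd having +30 in the Sector 3 component and 0 elsewhere.
So Δx_1 = L_13 · (+30), where L_13 = adj(I−A)_13 / det(I−A) = 0.144500 / 0.408225.
Δx_1 = 0.144500 × (+30) / 0.408225 = 4.335 / 0.408225 ≈ 10.619.

Δx_1 = 10.619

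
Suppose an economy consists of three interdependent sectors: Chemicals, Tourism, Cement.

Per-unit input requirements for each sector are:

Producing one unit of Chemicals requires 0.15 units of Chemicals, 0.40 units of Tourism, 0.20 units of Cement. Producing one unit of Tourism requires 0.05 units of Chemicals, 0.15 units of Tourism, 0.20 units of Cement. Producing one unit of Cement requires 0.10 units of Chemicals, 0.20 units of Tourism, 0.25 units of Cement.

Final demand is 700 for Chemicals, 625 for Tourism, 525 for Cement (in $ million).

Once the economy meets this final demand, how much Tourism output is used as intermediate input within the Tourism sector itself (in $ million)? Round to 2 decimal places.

I − A =
  [   0.85    -0.05    -0.10]
  [  -0.40     0.85    -0.20]
  [  -0.20    -0.20     0.75]
Cofactors of I−A, C_ij = (−1)^(i+j)·(minor ij) (rows/columns in the sector order above):
  C_11 = (0.85)(0.75) − (-0.20)(-0.20) = 0.5975
  C_12 = −[(-0.40)(0.75) − (-0.20)(-0.20)] = 0.3400
  C_13 = (-0.40)(-0.20) − (0.85)(-0.20) = 0.2500
  C_21 = −[(-0.05)(0.75) − (-0.10)(-0.20)] = 0.0575
  C_22 = (0.85)(0.75) − (-0.10)(-0.20) = 0.6175
  C_23 = −[(0.85)(-0.20) − (-0.05)(-0.20)] = 0.1800
  C_31 = (-0.05)(-0.20) − (-0.10)(0.85) = 0.0950
  C_32 = −[(0.85)(-0.20) − (-0.10)(-0.40)] = 0.2100
  C_33 = (0.85)(0.85) − (-0.05)(-0.40) = 0.7025
det(I−A) = Σ_j (I−A)_1j·C_1j = (0.85)(0.5975) + (-0.05)(0.3400) + (-0.10)(0.2500) = 0.465875
adj(I−A) = Cᵀ =
  [ 0.5975   0.0575   0.0950]
  [ 0.3400   0.6175   0.2100]
  [ 0.2500   0.1800   0.7025]
(I − A)⁻¹ = adj(I−A) / det(I−A) ≈
  [   1.2825     0.1234     0.2039]
  [   0.7298     1.3255     0.4508]
  [   0.5366     0.3864     1.5079]
First solve x = (I − A)⁻¹ d = adj(I−A)·d / det(I−A); in particular x_2 = (0.3400·700 + 0.6175·625 + 0.2100·525) / 0.465875 = 734.1875 / 0.465875 ≈ 1575.9324.
Intermediate flow from 2 to 2: z_22 = a_22 · x_2 = 0.15 × 734.1875 / 0.465875 = 110.128125 / 0.465875 ≈ 236.39.

z_22 = 236.39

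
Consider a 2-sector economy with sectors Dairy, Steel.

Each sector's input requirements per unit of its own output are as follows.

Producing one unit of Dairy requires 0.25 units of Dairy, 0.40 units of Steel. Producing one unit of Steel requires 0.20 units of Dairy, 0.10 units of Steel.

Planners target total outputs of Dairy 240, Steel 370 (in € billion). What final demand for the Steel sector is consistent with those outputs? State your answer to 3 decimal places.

d_2 = 237.000

I − A =
  [   0.75    -0.20]
  [  -0.40     0.90]
d = (I − A) x:
  d_1 = (+0.75)·240 + (-0.20)·370 = 106.000
  d_2 = (-0.40)·240 + (+0.90)·370 = 237.000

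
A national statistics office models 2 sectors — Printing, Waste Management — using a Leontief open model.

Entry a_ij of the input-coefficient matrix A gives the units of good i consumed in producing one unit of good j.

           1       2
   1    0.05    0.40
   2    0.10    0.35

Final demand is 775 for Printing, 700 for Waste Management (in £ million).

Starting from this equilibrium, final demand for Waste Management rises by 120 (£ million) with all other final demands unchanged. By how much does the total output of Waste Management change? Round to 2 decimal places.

I − A =
  [   0.95    -0.40]
  [  -0.10     0.65]
det(I−A) = (0.95)(0.65) − (-0.40)(-0.10) = 0.5775
adj(I−A) = [[0.65, 0.40], [0.10, 0.95]]
(I − A)⁻¹ = adj(I−A) / det(I−A) ≈
  [   1.1255     0.6926]
  [   0.1732     1.6450]
Δx = (I − A)⁻¹ Δd with Δd having +120 in the Waste Management component and 0 elsewhere.
So Δx_2 = L_22 · (+120), where L_22 = adj(I−A)_22 / det(I−A) = 0.95 / 0.5775.
Δx_2 = 0.95 × (+120) / 0.5775 = 114.00 / 0.5775 ≈ 197.40.

Δx_2 = 197.40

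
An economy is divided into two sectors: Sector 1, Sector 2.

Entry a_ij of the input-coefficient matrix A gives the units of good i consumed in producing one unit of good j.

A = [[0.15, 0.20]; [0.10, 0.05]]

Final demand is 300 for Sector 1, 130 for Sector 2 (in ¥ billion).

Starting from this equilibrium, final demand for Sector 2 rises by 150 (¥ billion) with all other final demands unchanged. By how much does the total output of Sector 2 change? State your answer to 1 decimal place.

Δx_2 = 161.9

I − A =
  [   0.85    -0.20]
  [  -0.10     0.95]
det(I−A) = (0.85)(0.95) − (-0.20)(-0.10) = 0.7875
adj(I−A) = [[0.95, 0.20], [0.10, 0.85]]
(I − A)⁻¹ = adj(I−A) / det(I−A) ≈
  [   1.2063     0.2540]
  [   0.1270     1.0794]
Δx = (I − A)⁻¹ Δd with Δd having +150 in the Sector 2 component and 0 elsewhere.
So Δx_2 = L_22 · (+150), where L_22 = adj(I−A)_22 / det(I−A) = 0.85 / 0.7875.
Δx_2 = 0.85 × (+150) / 0.7875 = 127.50 / 0.7875 ≈ 161.9.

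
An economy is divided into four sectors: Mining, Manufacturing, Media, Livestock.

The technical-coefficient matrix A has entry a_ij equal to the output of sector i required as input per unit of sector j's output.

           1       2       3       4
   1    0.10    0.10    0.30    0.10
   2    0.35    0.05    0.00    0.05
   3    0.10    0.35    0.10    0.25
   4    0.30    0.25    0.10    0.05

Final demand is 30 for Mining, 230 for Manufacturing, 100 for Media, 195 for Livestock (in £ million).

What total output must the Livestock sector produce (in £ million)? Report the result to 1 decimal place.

I − A =
  [   0.90    -0.10    -0.30    -0.10]
  [  -0.35     0.95     0.00    -0.05]
  [  -0.10    -0.35     0.90    -0.25]
  [  -0.30    -0.25    -0.10     0.95]
Compute the cofactors C_ij = (−1)^(i+j)·(3×3 minor ij) of I−A; the adjugate is their transpose:
adj(I−A) = Cᵀ =
  [ 0.77550   0.22750   0.27700   0.16650]
  [ 0.30450   0.66800   0.11225   0.09675]
  [ 0.30375   0.36450   0.72900   0.24300]
  [ 0.35700   0.28600   0.19375   0.67275]
det(I−A) = Σ_j (I−A)_1j·C_1j = (0.90)(0.77550) + (-0.10)(0.30450) + (-0.30)(0.30375) + (-0.10)(0.35700) = 0.540675
(I − A)⁻¹ = adj(I−A) / det(I−A) ≈
  [   1.4343     0.4208     0.5123     0.3079]
  [   0.5632     1.2355     0.2076     0.1789]
  [   0.5618     0.6742     1.3483     0.4494]
  [   0.6603     0.5290     0.3583     1.2443]
x = (I − A)⁻¹ d = adj(I−A)·d / det(I−A), with det(I−A) = 0.540675:
  x_1 = (0.77550·30 + 0.22750·230 + 0.27700·100 + 0.16650·195) / 0.540675 = 135.7575 / 0.540675 ≈ 251.1
  x_2 = (0.30450·30 + 0.66800·230 + 0.11225·100 + 0.09675·195) / 0.540675 = 192.86625 / 0.540675 ≈ 356.7
  x_3 = (0.30375·30 + 0.36450·230 + 0.72900·100 + 0.24300·195) / 0.540675 = 213.2325 / 0.540675 ≈ 394.4
  x_4 = (0.35700·30 + 0.28600·230 + 0.19375·100 + 0.67275·195) / 0.540675 = 227.05125 / 0.540675 ≈ 419.9

x_4 = 419.9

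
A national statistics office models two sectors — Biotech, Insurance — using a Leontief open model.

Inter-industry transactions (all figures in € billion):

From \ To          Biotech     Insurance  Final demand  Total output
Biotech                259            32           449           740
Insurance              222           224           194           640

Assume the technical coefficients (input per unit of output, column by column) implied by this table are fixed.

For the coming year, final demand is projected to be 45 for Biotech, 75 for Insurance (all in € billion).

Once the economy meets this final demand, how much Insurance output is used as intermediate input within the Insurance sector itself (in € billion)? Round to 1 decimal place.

z_22 = 53.5

Technical coefficients a_ij = z_ij / X_j:
  a_11 = 259/740 = 0.35, a_21 = 222/740 = 0.30
  a_12 = 32/640 = 0.05, a_22 = 224/640 = 0.35
I − A =
  [   0.65    -0.05]
  [  -0.30     0.65]
det(I−A) = (0.65)(0.65) − (-0.05)(-0.30) = 0.4075
adj(I−A) = [[0.65, 0.05], [0.30, 0.65]]
(I − A)⁻¹ = adj(I−A) / det(I−A) ≈
  [   1.5951     0.1227]
  [   0.7362     1.5951]
First solve x = (I − A)⁻¹ d = adj(I−A)·d / det(I−A); in particular x_2 = (0.30·45 + 0.65·75) / 0.4075 = 62.25 / 0.4075 ≈ 152.761.
Intermediate flow from 2 to 2: z_22 = a_22 · x_2 = 0.35 × 62.25 / 0.4075 = 21.7875 / 0.4075 ≈ 53.5.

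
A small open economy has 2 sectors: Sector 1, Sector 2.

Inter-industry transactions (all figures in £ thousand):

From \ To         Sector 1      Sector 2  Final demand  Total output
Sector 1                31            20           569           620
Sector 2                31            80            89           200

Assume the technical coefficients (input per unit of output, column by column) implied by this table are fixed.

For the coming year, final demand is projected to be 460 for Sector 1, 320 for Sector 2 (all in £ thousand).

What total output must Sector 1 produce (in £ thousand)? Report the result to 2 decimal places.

x_1 = 545.13

Technical coefficients a_ij = z_ij / X_j:
  a_11 = 31/620 = 0.05, a_21 = 31/620 = 0.05
  a_12 = 20/200 = 0.10, a_22 = 80/200 = 0.40
I − A =
  [   0.95    -0.10]
  [  -0.05     0.60]
det(I−A) = (0.95)(0.60) − (-0.10)(-0.05) = 0.5650
adj(I−A) = [[0.60, 0.10], [0.05, 0.95]]
(I − A)⁻¹ = adj(I−A) / det(I−A) ≈
  [   1.0619     0.1770]
  [   0.0885     1.6814]
x = (I − A)⁻¹ d = adj(I−A)·d / det(I−A), with det(I−A) = 0.5650:
  x_1 = (0.60·460 + 0.10·320) / 0.5650 = 308.00 / 0.5650 ≈ 545.13
  x_2 = (0.05·460 + 0.95·320) / 0.5650 = 327.00 / 0.5650 ≈ 578.76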